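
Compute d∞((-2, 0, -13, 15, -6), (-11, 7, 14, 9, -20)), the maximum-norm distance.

max(|x_i - y_i|) = max(|-2 - (-11)|, |0 - 7|, |-13 - 14|, |15 - 9|, |-6 - (-20)|) = max(9, 7, 27, 6, 14) = 27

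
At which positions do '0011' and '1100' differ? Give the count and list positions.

Differing positions: 1, 2, 3, 4. Hamming distance = 4.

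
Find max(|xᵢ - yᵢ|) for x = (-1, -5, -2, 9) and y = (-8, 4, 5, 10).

max(|x_i - y_i|) = max(|-1 - (-8)|, |-5 - 4|, |-2 - 5|, |9 - 10|) = max(7, 9, 7, 1) = 9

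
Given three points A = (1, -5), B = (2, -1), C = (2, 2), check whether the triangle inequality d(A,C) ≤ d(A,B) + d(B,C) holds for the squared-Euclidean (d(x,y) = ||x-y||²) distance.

d(A,B) = 1² + 4² = 17, d(B,C) = 0² + 3² = 9, d(A,C) = 1² + 7² = 50.
d(A,C) = 50 > 17 + 9 = 26. Triangle inequality is VIOLATED. (Squared-Euclidean is not a metric — this is a counterexample.)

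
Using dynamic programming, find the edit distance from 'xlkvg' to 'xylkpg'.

Let D[i][j] be the edit distance between the first i characters of 'xlkvg' and the first j characters of 'xylkpg', with D[i][0] = i, D[0][j] = j, and D[i][j] = D[i-1][j-1] if the characters match, else 1 + min(D[i-1][j], D[i][j-1], D[i-1][j-1]). Filling the table (rows: prefixes of 'xlkvg', columns: prefixes of 'xylkpg'):
     ε  x  y  l  k  p  g
  ε  0  1  2  3  4  5  6
  x  1  0  1  2  3  4  5
  l  2  1  1  1  2  3  4
  k  3  2  2  2  1  2  3
  v  4  3  3  3  2  2  3
  g  5  4  4  4  3  3  2
The bottom-right entry gives D[5][6] = 2, so no sequence of fewer than 2 edits works. Backtracking through the table gives one optimal edit sequence (2 edits):
  xlkvg → xylkvg (ins y @2)
  xylkvg → xylkpg (sub v→p @5)
Edit distance = 2.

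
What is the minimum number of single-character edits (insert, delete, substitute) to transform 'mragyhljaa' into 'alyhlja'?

Let D[i][j] be the edit distance between the first i characters of 'mragyhljaa' and the first j characters of 'alyhlja', with D[i][0] = i, D[0][j] = j, and D[i][j] = D[i-1][j-1] if the characters match, else 1 + min(D[i-1][j], D[i][j-1], D[i-1][j-1]). Filling the table (rows: prefixes of 'mragyhljaa', columns: prefixes of 'alyhlja'):
     ε  a  l  y  h  l  j  a
  ε  0  1  2  3  4  5  6  7
  m  1  1  2  3  4  5  6  7
  r  2  2  2  3  4  5  6  7
  a  3  2  3  3  4  5  6  6
  g  4  3  3  4  4  5  6  7
  y  5  4  4  3  4  5  6  7
  h  6  5  5  4  3  4  5  6
  l  7  6  5  5  4  3  4  5
  j  8  7  6  6  5  4  3  4
  a  9  8  7  7  6  5  4  3
  a 10  9  8  8  7  6  5  4
The bottom-right entry gives D[10][7] = 4, so no sequence of fewer than 4 edits works. Backtracking through the table gives one optimal edit sequence (4 edits):
  mragyhljaa → ragyhljaa (del m @1)
  ragyhljaa → agyhljaa (del r @1)
  agyhljaa → alyhljaa (sub g→l @2)
  alyhljaa → alyhlja (del a @7)
Edit distance = 4.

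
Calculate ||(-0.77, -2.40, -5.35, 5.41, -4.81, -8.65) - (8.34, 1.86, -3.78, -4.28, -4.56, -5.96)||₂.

√(Σ(x_i - y_i)²) = √((-0.77 - 8.34)² + (-2.4 - 1.86)² + (-5.35 - (-3.78))² + (5.41 - (-4.28))² + (-4.81 - (-4.56))² + (-8.65 - (-5.96))²)
= √((-9.11)² + (-4.26)² + (-1.57)² + 9.69² + (-0.25)² + (-2.69)²) = √(82.9921 + 18.1476 + 2.4649 + 93.8961 + 0.0625 + 7.2361) = √204.7993 ≈ 14.3108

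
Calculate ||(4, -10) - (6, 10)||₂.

√(Σ(x_i - y_i)²) = √((4 - 6)² + (-10 - 10)²)
= √((-2)² + (-20)²) = √(4 + 400) = √404 ≈ 20.0998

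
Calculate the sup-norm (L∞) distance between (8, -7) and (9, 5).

max(|x_i - y_i|) = max(|8 - 9|, |-7 - 5|) = max(1, 12) = 12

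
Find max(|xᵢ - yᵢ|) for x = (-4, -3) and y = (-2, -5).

max(|x_i - y_i|) = max(|-4 - (-2)|, |-3 - (-5)|) = max(2, 2) = 2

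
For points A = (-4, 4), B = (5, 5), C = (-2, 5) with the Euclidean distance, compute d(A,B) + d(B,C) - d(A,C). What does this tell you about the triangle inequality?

d(A,B) = √(9² + 1²) = √82 ≈ 9.0554, d(B,C) = √(7² + 0²) = √49 = 7, d(A,C) = √(2² + 1²) = √5 ≈ 2.2361.
d(A,B) + d(B,C) - d(A,C) = 9.0554 + 7 - 2.2361 = 16.0554 - 2.2361 = 13.8193 (to 4 decimal places). This is ≥ 0, so the triangle inequality holds for these points.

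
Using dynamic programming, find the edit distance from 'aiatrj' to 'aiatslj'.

Let D[i][j] be the edit distance between the first i characters of 'aiatrj' and the first j characters of 'aiatslj', with D[i][0] = i, D[0][j] = j, and D[i][j] = D[i-1][j-1] if the characters match, else 1 + min(D[i-1][j], D[i][j-1], D[i-1][j-1]). Filling the table (rows: prefixes of 'aiatrj', columns: prefixes of 'aiatslj'):
     ε  a  i  a  t  s  l  j
  ε  0  1  2  3  4  5  6  7
  a  1  0  1  2  3  4  5  6
  i  2  1  0  1  2  3  4  5
  a  3  2  1  0  1  2  3  4
  t  4  3  2  1  0  1  2  3
  r  5  4  3  2  1  1  2  3
  j  6  5  4  3  2  2  2  2
The bottom-right entry gives D[6][7] = 2, so no sequence of fewer than 2 edits works. Backtracking through the table gives one optimal edit sequence (2 edits):
  aiatrj → aiatsrj (ins s @5)
  aiatsrj → aiatslj (sub r→l @6)
Edit distance = 2.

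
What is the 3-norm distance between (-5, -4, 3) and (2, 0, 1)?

(Σ|x_i - y_i|^3)^(1/3) = (|-5 - 2|^3 + |-4 - 0|^3 + |3 - 1|^3)^(1/3)
= (7^3 + 4^3 + 2^3)^(1/3) = (343 + 64 + 8)^(1/3) = (415)^(1/3) ≈ 7.459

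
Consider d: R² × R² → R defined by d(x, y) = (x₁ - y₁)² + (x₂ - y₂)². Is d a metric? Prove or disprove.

No. The squared Euclidean distance fails the triangle inequality. Counterexample: x = (0, 0), y = (1, 1), z = (2, 2). d(x,z) = 2² + 2² = 8, but d(x,y) + d(y,z) = (1² + 1²) + (1² + 1²) = 2 + 2 = 4. Since 8 > 4, the triangle inequality is violated. (Note: √d, the ordinary Euclidean distance, IS a metric.)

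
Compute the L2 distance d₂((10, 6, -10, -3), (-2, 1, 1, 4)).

√(Σ(x_i - y_i)²) = √((10 - (-2))² + (6 - 1)² + (-10 - 1)² + (-3 - 4)²)
= √(12² + 5² + (-11)² + (-7)²) = √(144 + 25 + 121 + 49) = √339 ≈ 18.412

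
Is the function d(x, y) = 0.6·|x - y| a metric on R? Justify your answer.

Yes. Since |x - y| is a metric on R and 0.6 > 0, the positive scalar multiple 0.6·|x - y| is also a metric: scaling by a positive constant preserves non-negativity, identity (d=0 ⟺ |x-y|=0 ⟺ x=y), symmetry, and the triangle inequality.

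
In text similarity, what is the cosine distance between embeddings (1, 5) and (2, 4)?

With u = (1, 5), v = (2, 4):
u·v = 1·2 + 5·4 = 2 + 20 = 22.
|u| = √(1² + 5²) = √26, |v| = √(2² + 4²) = √20, so |u||v| = √(26·20) = √520.
cos θ = (u·v)/(|u||v|) = 22/√520 ≈ 0.9648
Cosine distance = 1 - cos θ ≈ 1 - 0.9648 = 0.0352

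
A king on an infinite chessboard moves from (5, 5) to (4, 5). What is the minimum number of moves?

max(|x_i - y_i|) = max(|5 - 4|, |5 - 5|) = max(1, 0) = 1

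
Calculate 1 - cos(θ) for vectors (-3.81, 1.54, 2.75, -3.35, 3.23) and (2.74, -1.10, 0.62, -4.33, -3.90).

With u = (-3.81, 1.54, 2.75, -3.35, 3.23), v = (2.74, -1.10, 0.62, -4.33, -3.90):
u·v = (-3.81)·2.74 + 1.54·(-1.1) + 2.75·0.62 + (-3.35)·(-4.33) + 3.23·(-3.9) = (-10.4394) + (-1.694) + 1.705 + 14.5055 + (-12.597) = -8.5199.
|u| = √((-3.81)² + 1.54² + 2.75² + (-3.35)² + 3.23²) = √(14.5161 + 2.3716 + 7.5625 + 11.2225 + 10.4329) = √46.1056, |v| = √(2.74² + (-1.1)² + 0.62² + (-4.33)² + (-3.9)²) = √(7.5076 + 1.21 + 0.3844 + 18.7489 + 15.21) = √43.0609.
cos θ = (u·v)/(|u||v|) = -8.5199/(√46.1056·√43.0609) ≈ -0.1912
Cosine distance = 1 - cos θ ≈ 1 - (-0.1912) = 1.1912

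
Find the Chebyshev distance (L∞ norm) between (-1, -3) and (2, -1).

max(|x_i - y_i|) = max(|-1 - 2|, |-3 - (-1)|) = max(3, 2) = 3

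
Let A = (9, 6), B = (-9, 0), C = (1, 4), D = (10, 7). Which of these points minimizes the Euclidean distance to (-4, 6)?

Distances: d(A) = 13, d(B) ≈ 7.8102, d(C) ≈ 5.3852, d(D) ≈ 14.0357. Nearest: C = (1, 4) with distance 5.3852.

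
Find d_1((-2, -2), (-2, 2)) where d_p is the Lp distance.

Σ|x_i - y_i| = |-2 - (-2)| + |-2 - 2| = 0 + 4 = 4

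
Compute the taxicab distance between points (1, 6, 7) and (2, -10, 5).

Σ|x_i - y_i| = |1 - 2| + |6 - (-10)| + |7 - 5| = 1 + 16 + 2 = 19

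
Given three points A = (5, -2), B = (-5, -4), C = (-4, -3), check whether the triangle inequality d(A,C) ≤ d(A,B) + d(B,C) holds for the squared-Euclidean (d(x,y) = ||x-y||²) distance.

d(A,B) = 10² + 2² = 104, d(B,C) = 1² + 1² = 2, d(A,C) = 9² + 1² = 82.
d(A,C) = 82 ≤ 104 + 2 = 106. Triangle inequality is satisfied.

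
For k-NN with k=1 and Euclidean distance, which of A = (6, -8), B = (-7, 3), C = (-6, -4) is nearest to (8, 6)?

Distances: d(A) ≈ 14.1421, d(B) ≈ 15.2971, d(C) ≈ 17.2047. Nearest: A = (6, -8) with distance 14.1421.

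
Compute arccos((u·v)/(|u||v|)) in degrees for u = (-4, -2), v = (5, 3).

With u = (-4, -2), v = (5, 3):
u·v = (-4)·5 + (-2)·3 = (-20) + (-6) = -26.
|u| = √((-4)² + (-2)²) = √20, |v| = √(5² + 3²) = √34, so |u||v| = √(20·34) = √680.
cos θ = (u·v)/(|u||v|) = -26/√680 ≈ -0.997054
θ = arccos(-0.997054) ≈ 175.6°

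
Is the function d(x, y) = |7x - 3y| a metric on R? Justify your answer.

No. d fails symmetry: d(4, 1) = |7·4 - 3·1| = |25| = 25, but d(1, 4) = |7·1 - 3·4| = |-5| = 5. Since 25 ≠ 5, d(x,y) ≠ d(y,x) in general.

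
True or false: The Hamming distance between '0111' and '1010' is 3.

Differing positions: 1, 2, 4. Hamming distance = 3, so the claim is true.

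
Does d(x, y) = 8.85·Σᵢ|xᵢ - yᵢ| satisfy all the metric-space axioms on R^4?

Yes. The L1 (Manhattan) norm induces a metric on R^4, and multiplying a metric by a positive constant 8.85 > 0 preserves all four axioms: non-negativity (8.85·||x-y|| ≥ 0), identity (8.85·||x-y|| = 0 ⟺ ||x-y|| = 0 ⟺ x = y), symmetry (||x-y|| = ||y-x||), and the triangle inequality (8.85·||x-z|| ≤ 8.85·||x-y|| + 8.85·||y-z||). So d is a metric.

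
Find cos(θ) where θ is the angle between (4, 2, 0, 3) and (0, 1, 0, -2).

With u = (4, 2, 0, 3), v = (0, 1, 0, -2):
u·v = 4·0 + 2·1 + 0·0 + 3·(-2) = 0 + 2 + 0 + (-6) = -4.
|u| = √(4² + 2² + 0² + 3²) = √29, |v| = √(0² + 1² + 0² + (-2)²) = √5, so |u||v| = √(29·5) = √145.
cos θ = (u·v)/(|u||v|) = -4/√145 ≈ -0.3322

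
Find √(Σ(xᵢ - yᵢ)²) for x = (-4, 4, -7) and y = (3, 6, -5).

√(Σ(x_i - y_i)²) = √((-4 - 3)² + (4 - 6)² + (-7 - (-5))²)
= √((-7)² + (-2)² + (-2)²) = √(49 + 4 + 4) = √57 ≈ 7.5498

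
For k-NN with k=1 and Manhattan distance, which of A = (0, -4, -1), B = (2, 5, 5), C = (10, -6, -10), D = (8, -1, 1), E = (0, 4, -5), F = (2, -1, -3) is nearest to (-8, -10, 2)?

Distances: d(A) = 17, d(B) = 28, d(C) = 34, d(D) = 26, d(E) = 29, d(F) = 24. Nearest: A = (0, -4, -1) with distance 17.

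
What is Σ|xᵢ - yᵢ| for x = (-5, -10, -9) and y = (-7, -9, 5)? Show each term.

Σ|x_i - y_i| = |-5 - (-7)| + |-10 - (-9)| + |-9 - 5| = 2 + 1 + 14 = 17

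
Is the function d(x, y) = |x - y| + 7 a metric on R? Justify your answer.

No. d fails identity of indiscernibles (specifically d(x,x) = 0): d(-5, -5) = |-5 - (-5)| + 7 = 0 + 7 = 7 ≠ 0.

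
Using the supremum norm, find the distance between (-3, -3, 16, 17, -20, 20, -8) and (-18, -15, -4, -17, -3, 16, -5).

max(|x_i - y_i|) = max(|-3 - (-18)|, |-3 - (-15)|, |16 - (-4)|, |17 - (-17)|, |-20 - (-3)|, |20 - 16|, |-8 - (-5)|) = max(15, 12, 20, 34, 17, 4, 3) = 34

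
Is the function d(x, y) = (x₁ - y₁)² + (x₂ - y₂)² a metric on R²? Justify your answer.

No. The squared Euclidean distance fails the triangle inequality. Counterexample: x = (0, 0), y = (4, 1), z = (8, 2). d(x,z) = 8² + 2² = 68, but d(x,y) + d(y,z) = (4² + 1²) + (4² + 1²) = 17 + 17 = 34. Since 68 > 34, the triangle inequality is violated. (Note: √d, the ordinary Euclidean distance, IS a metric.)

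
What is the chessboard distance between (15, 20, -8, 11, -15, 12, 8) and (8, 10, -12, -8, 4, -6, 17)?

max(|x_i - y_i|) = max(|15 - 8|, |20 - 10|, |-8 - (-12)|, |11 - (-8)|, |-15 - 4|, |12 - (-6)|, |8 - 17|) = max(7, 10, 4, 19, 19, 18, 9) = 19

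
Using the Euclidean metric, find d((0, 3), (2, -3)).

√(Σ(x_i - y_i)²) = √((0 - 2)² + (3 - (-3))²)
= √((-2)² + 6²) = √(4 + 36) = √40 ≈ 6.3246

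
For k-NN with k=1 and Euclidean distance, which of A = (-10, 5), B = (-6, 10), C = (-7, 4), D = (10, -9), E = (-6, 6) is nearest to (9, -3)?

Distances: d(A) ≈ 20.6155, d(B) ≈ 19.8494, d(C) ≈ 17.4642, d(D) ≈ 6.0828, d(E) ≈ 17.4929. Nearest: D = (10, -9) with distance 6.0828.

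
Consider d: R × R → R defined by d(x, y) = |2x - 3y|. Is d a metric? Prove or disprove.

No. d fails symmetry: d(8, 2) = |2·8 - 3·2| = |10| = 10, but d(2, 8) = |2·2 - 3·8| = |-20| = 20. Since 10 ≠ 20, d(x,y) ≠ d(y,x) in general.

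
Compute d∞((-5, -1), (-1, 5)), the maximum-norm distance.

max(|x_i - y_i|) = max(|-5 - (-1)|, |-1 - 5|) = max(4, 6) = 6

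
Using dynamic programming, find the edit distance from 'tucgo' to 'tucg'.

Let D[i][j] be the edit distance between the first i characters of 'tucgo' and the first j characters of 'tucg', with D[i][0] = i, D[0][j] = j, and D[i][j] = D[i-1][j-1] if the characters match, else 1 + min(D[i-1][j], D[i][j-1], D[i-1][j-1]). Filling the table (rows: prefixes of 'tucgo', columns: prefixes of 'tucg'):
     ε  t  u  c  g
  ε  0  1  2  3  4
  t  1  0  1  2  3
  u  2  1  0  1  2
  c  3  2  1  0  1
  g  4  3  2  1  0
  o  5  4  3  2  1
The bottom-right entry gives D[5][4] = 1, so no sequence of fewer than 1 edit works. Backtracking through the table gives one optimal edit sequence (1 edit):
  tucgo → tucg (del o @5)
Edit distance = 1.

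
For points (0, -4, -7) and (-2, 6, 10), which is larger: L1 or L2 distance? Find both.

L1 = |0 - (-2)| + |-4 - 6| + |-7 - 10| = 2 + 10 + 17 = 29
L2 = √(2² + 10² + 17²) = √393 ≈ 19.8242
L1 ≥ L2 always (equality iff movement is along one axis); L1 > L2 here.
Ratio L1/L2 = 29/√393 ≈ 1.4629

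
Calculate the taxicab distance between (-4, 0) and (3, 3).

Σ|x_i - y_i| = |-4 - 3| + |0 - 3| = 7 + 3 = 10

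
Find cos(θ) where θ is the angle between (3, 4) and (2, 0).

With u = (3, 4), v = (2, 0):
u·v = 3·2 + 4·0 = 6 + 0 = 6.
|u| = √(3² + 4²) = √25, |v| = √(2² + 0²) = √4, so |u||v| = √(25·4) = √100 = 10.
cos θ = (u·v)/(|u||v|) = 6/10 = 0.6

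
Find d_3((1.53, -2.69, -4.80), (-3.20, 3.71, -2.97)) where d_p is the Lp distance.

(Σ|x_i - y_i|^3)^(1/3) = (|1.53 - (-3.2)|^3 + |-2.69 - 3.71|^3 + |-4.8 - (-2.97)|^3)^(1/3)
= (4.73^3 + 6.4^3 + 1.83^3)^(1/3) ≈ (105.8238 + 262.144 + 6.1285)^(1/3) = (374.0963)^(1/3) ≈ 7.2055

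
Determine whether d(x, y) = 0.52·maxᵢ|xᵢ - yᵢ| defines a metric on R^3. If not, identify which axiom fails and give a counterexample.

Yes. The L∞ (Chebyshev) norm induces a metric on R^3, and multiplying a metric by a positive constant 0.52 > 0 preserves all four axioms: non-negativity (0.52·||x-y|| ≥ 0), identity (0.52·||x-y|| = 0 ⟺ ||x-y|| = 0 ⟺ x = y), symmetry (||x-y|| = ||y-x||), and the triangle inequality (0.52·||x-z|| ≤ 0.52·||x-y|| + 0.52·||y-z||). So d is a metric.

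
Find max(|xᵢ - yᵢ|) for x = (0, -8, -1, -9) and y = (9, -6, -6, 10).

max(|x_i - y_i|) = max(|0 - 9|, |-8 - (-6)|, |-1 - (-6)|, |-9 - 10|) = max(9, 2, 5, 19) = 19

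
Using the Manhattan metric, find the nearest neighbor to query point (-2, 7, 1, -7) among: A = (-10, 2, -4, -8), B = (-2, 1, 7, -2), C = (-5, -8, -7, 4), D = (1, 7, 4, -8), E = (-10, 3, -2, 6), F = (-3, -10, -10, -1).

Distances: d(A) = 19, d(B) = 17, d(C) = 37, d(D) = 7, d(E) = 28, d(F) = 35. Nearest: D = (1, 7, 4, -8) with distance 7.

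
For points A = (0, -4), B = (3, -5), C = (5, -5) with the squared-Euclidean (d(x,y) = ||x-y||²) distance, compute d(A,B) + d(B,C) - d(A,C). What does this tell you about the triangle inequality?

d(A,B) = 3² + 1² = 10, d(B,C) = 2² + 0² = 4, d(A,C) = 5² + 1² = 26.
d(A,B) + d(B,C) - d(A,C) = 10 + 4 - 26 = 14 - 26 = -12. This is < 0, so the triangle inequality FAILS for these points (squared-Euclidean is not a metric).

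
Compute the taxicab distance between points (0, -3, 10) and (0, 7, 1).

Σ|x_i - y_i| = |0 - 0| + |-3 - 7| + |10 - 1| = 0 + 10 + 9 = 19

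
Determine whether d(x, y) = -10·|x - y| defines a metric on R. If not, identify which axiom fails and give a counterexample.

No. With c = -10 < 0, d fails non-negativity: d(1, 9) = -10·|1 - 9| = -10·8 = -80 < 0.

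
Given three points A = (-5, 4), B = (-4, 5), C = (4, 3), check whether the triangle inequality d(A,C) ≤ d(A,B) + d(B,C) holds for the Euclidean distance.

d(A,B) = √(1² + 1²) = √2 ≈ 1.4142, d(B,C) = √(8² + 2²) = √68 ≈ 8.2462, d(A,C) = √(9² + 1²) = √82 ≈ 9.0554.
d(A,C) ≈ 9.0554 ≤ 1.4142 + 8.2462 = 9.6604. Triangle inequality is satisfied.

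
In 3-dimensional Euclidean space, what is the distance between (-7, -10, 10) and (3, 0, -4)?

√(Σ(x_i - y_i)²) = √((-7 - 3)² + (-10 - 0)² + (10 - (-4))²)
= √((-10)² + (-10)² + 14²) = √(100 + 100 + 196) = √396 ≈ 19.8997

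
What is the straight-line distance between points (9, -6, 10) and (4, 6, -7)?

√(Σ(x_i - y_i)²) = √((9 - 4)² + (-6 - 6)² + (10 - (-7))²)
= √(5² + (-12)² + 17²) = √(25 + 144 + 289) = √458 ≈ 21.4009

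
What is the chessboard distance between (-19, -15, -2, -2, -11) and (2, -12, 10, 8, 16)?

max(|x_i - y_i|) = max(|-19 - 2|, |-15 - (-12)|, |-2 - 10|, |-2 - 8|, |-11 - 16|) = max(21, 3, 12, 10, 27) = 27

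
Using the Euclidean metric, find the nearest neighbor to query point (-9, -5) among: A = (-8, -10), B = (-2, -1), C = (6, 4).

Distances: d(A) ≈ 5.099, d(B) ≈ 8.0623, d(C) ≈ 17.4929. Nearest: A = (-8, -10) with distance 5.099.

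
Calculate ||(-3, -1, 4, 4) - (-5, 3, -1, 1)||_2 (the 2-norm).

(Σ|x_i - y_i|^2)^(1/2) = (|-3 - (-5)|^2 + |-1 - 3|^2 + |4 - (-1)|^2 + |4 - 1|^2)^(1/2)
= (2^2 + 4^2 + 5^2 + 3^2)^(1/2) = (4 + 16 + 25 + 9)^(1/2) = (54)^(1/2) ≈ 7.3485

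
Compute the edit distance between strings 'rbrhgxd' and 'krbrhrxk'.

Let D[i][j] be the edit distance between the first i characters of 'rbrhgxd' and the first j characters of 'krbrhrxk', with D[i][0] = i, D[0][j] = j, and D[i][j] = D[i-1][j-1] if the characters match, else 1 + min(D[i-1][j], D[i][j-1], D[i-1][j-1]). Filling the table (rows: prefixes of 'rbrhgxd', columns: prefixes of 'krbrhrxk'):
     ε  k  r  b  r  h  r  x  k
  ε  0  1  2  3  4  5  6  7  8
  r  1  1  1  2  3  4  5  6  7
  b  2  2  2  1  2  3  4  5  6
  r  3  3  2  2  1  2  3  4  5
  h  4  4  3  3  2  1  2  3  4
  g  5  5  4  4  3  2  2  3  4
  x  6  6  5  5  4  3  3  2  3
  d  7  7  6  6  5  4  4  3  3
The bottom-right entry gives D[7][8] = 3, so no sequence of fewer than 3 edits works. Backtracking through the table gives one optimal edit sequence (3 edits):
  rbrhgxd → krbrhgxd (ins k @1)
  krbrhgxd → krbrhrxd (sub g→r @6)
  krbrhrxd → krbrhrxk (sub d→k @8)
Edit distance = 3.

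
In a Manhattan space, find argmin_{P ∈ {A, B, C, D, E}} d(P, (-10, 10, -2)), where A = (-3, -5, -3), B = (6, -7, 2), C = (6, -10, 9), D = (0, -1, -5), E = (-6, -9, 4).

Distances: d(A) = 23, d(B) = 37, d(C) = 47, d(D) = 24, d(E) = 29. Nearest: A = (-3, -5, -3) with distance 23.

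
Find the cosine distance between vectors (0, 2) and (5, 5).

With u = (0, 2), v = (5, 5):
u·v = 0·5 + 2·5 = 0 + 10 = 10.
|u| = √(0² + 2²) = √4, |v| = √(5² + 5²) = √50, so |u||v| = √(4·50) = √200.
cos θ = (u·v)/(|u||v|) = 10/√200 ≈ 0.7071
Cosine distance = 1 - cos θ ≈ 1 - 0.7071 = 0.2929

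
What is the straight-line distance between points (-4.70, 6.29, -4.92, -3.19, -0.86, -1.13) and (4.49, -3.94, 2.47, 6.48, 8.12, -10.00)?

√(Σ(x_i - y_i)²) = √((-4.7 - 4.49)² + (6.29 - (-3.94))² + (-4.92 - 2.47)² + (-3.19 - 6.48)² + (-0.86 - 8.12)² + (-1.13 - (-10))²)
= √((-9.19)² + 10.23² + (-7.39)² + (-9.67)² + (-8.98)² + 8.87²) = √(84.4561 + 104.6529 + 54.6121 + 93.5089 + 80.6404 + 78.6769) = √496.5473 ≈ 22.2833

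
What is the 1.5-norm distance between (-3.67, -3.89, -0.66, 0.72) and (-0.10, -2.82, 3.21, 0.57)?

(Σ|x_i - y_i|^1.5)^(1/1.5) = (|-3.67 - (-0.1)|^1.5 + |-3.89 - (-2.82)|^1.5 + |-0.66 - 3.21|^1.5 + |0.72 - 0.57|^1.5)^(1/1.5)
= (3.57^1.5 + 1.07^1.5 + 3.87^1.5 + 0.15^1.5)^(1/1.5) ≈ (6.7453 + 1.1068 + 7.6132 + 0.0581)^(1/1.5) = (15.5234)^(1/1.5) ≈ 6.2229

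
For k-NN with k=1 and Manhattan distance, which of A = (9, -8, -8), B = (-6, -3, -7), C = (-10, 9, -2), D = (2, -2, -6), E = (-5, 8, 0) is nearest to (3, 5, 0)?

Distances: d(A) = 27, d(B) = 24, d(C) = 19, d(D) = 14, d(E) = 11. Nearest: E = (-5, 8, 0) with distance 11.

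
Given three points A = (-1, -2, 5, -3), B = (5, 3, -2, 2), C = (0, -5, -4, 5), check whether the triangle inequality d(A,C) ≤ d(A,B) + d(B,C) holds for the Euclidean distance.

d(A,B) = √(6² + 5² + 7² + 5²) = √135 ≈ 11.619, d(B,C) = √(5² + 8² + 2² + 3²) = √102 ≈ 10.0995, d(A,C) = √(1² + 3² + 9² + 8²) = √155 ≈ 12.4499.
d(A,C) ≈ 12.4499 ≤ 11.619 + 10.0995 = 21.7185. Triangle inequality is satisfied.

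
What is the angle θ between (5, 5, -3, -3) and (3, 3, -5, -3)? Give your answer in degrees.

With u = (5, 5, -3, -3), v = (3, 3, -5, -3):
u·v = 5·3 + 5·3 + (-3)·(-5) + (-3)·(-3) = 15 + 15 + 15 + 9 = 54.
|u| = √(5² + 5² + (-3)² + (-3)²) = √68, |v| = √(3² + 3² + (-5)² + (-3)²) = √52, so |u||v| = √(68·52) = √3536.
cos θ = (u·v)/(|u||v|) = 54/√3536 ≈ 0.908108
θ = arccos(0.908108) ≈ 24.75°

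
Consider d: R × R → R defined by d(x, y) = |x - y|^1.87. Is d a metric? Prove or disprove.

No. d(x,y) = |x-y|^1.87 fails the triangle inequality since p = 1.87 > 1. Counterexample: x = 2, y = 13, z = 19. d(x,z) = |2 - 19|^1.87 = 17^1.87 ≈ 199.9583, but d(x,y) + d(y,z) = 11^1.87 + 6^1.87 ≈ 88.594 + 28.5196 = 117.1136. Since 199.9583 > 117.1136, the triangle inequality is violated.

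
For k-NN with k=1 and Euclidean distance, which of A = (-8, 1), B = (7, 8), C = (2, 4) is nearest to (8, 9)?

Distances: d(A) ≈ 17.8885, d(B) ≈ 1.4142, d(C) ≈ 7.8102. Nearest: B = (7, 8) with distance 1.4142.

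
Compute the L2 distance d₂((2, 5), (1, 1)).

√(Σ(x_i - y_i)²) = √((2 - 1)² + (5 - 1)²)
= √(1² + 4²) = √(1 + 16) = √17 ≈ 4.1231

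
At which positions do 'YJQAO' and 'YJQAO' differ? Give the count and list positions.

Differing positions: none. Hamming distance = 0.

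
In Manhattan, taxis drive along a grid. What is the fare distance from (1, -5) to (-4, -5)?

Σ|x_i - y_i| = |1 - (-4)| + |-5 - (-5)| = 5 + 0 = 5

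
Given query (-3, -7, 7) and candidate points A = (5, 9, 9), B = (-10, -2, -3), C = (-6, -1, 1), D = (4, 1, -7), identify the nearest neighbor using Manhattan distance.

Distances: d(A) = 26, d(B) = 22, d(C) = 15, d(D) = 29. Nearest: C = (-6, -1, 1) with distance 15.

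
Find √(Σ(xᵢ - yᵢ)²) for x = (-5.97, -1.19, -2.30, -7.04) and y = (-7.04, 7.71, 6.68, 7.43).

√(Σ(x_i - y_i)²) = √((-5.97 - (-7.04))² + (-1.19 - 7.71)² + (-2.3 - 6.68)² + (-7.04 - 7.43)²)
= √(1.07² + (-8.9)² + (-8.98)² + (-14.47)²) = √(1.1449 + 79.21 + 80.6404 + 209.3809) = √370.3762 ≈ 19.2452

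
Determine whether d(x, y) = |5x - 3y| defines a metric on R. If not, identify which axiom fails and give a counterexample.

No. d fails symmetry: d(7, 9) = |5·7 - 3·9| = |8| = 8, but d(9, 7) = |5·9 - 3·7| = |24| = 24. Since 8 ≠ 24, d(x,y) ≠ d(y,x) in general.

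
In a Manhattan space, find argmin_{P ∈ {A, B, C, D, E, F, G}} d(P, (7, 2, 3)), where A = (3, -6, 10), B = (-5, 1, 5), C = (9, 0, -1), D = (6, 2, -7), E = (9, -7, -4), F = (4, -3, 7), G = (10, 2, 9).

Distances: d(A) = 19, d(B) = 15, d(C) = 8, d(D) = 11, d(E) = 18, d(F) = 12, d(G) = 9. Nearest: C = (9, 0, -1) with distance 8.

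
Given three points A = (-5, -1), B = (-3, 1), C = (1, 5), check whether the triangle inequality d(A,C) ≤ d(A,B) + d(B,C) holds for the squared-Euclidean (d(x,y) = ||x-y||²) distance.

d(A,B) = 2² + 2² = 8, d(B,C) = 4² + 4² = 32, d(A,C) = 6² + 6² = 72.
d(A,C) = 72 > 8 + 32 = 40. Triangle inequality is VIOLATED. (Squared-Euclidean is not a metric — this is a counterexample.)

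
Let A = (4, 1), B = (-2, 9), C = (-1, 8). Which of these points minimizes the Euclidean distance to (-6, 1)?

Distances: d(A) = 10, d(B) ≈ 8.9443, d(C) ≈ 8.6023. Nearest: C = (-1, 8) with distance 8.6023.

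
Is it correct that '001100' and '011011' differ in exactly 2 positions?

Differing positions: 2, 4, 5, 6. Hamming distance = 4, so the claim that d_H = 2 is false.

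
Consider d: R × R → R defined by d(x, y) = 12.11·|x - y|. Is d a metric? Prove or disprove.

Yes. Since |x - y| is a metric on R and 12.11 > 0, the positive scalar multiple 12.11·|x - y| is also a metric: scaling by a positive constant preserves non-negativity, identity (d=0 ⟺ |x-y|=0 ⟺ x=y), symmetry, and the triangle inequality.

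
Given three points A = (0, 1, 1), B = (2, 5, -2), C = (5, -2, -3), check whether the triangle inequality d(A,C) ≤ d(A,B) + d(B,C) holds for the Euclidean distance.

d(A,B) = √(2² + 4² + 3²) = √29 ≈ 5.3852, d(B,C) = √(3² + 7² + 1²) = √59 ≈ 7.6811, d(A,C) = √(5² + 3² + 4²) = √50 ≈ 7.0711.
d(A,C) ≈ 7.0711 ≤ 5.3852 + 7.6811 = 13.0663. Triangle inequality is satisfied.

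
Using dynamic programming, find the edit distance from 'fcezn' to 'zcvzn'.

Let D[i][j] be the edit distance between the first i characters of 'fcezn' and the first j characters of 'zcvzn', with D[i][0] = i, D[0][j] = j, and D[i][j] = D[i-1][j-1] if the characters match, else 1 + min(D[i-1][j], D[i][j-1], D[i-1][j-1]). Filling the table (rows: prefixes of 'fcezn', columns: prefixes of 'zcvzn'):
     ε  z  c  v  z  n
  ε  0  1  2  3  4  5
  f  1  1  2  3  4  5
  c  2  2  1  2  3  4
  e  3  3  2  2  3  4
  z  4  3  3  3  2  3
  n  5  4  4  4  3  2
The bottom-right entry gives D[5][5] = 2, so no sequence of fewer than 2 edits works. Backtracking through the table gives one optimal edit sequence (2 edits):
  fcezn → zcezn (sub f→z @1)
  zcezn → zcvzn (sub e→v @3)
Edit distance = 2.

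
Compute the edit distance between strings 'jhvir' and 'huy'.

Let D[i][j] be the edit distance between the first i characters of 'jhvir' and the first j characters of 'huy', with D[i][0] = i, D[0][j] = j, and D[i][j] = D[i-1][j-1] if the characters match, else 1 + min(D[i-1][j], D[i][j-1], D[i-1][j-1]). Filling the table (rows: prefixes of 'jhvir', columns: prefixes of 'huy'):
     ε  h  u  y
  ε  0  1  2  3
  j  1  1  2  3
  h  2  1  2  3
  v  3  2  2  3
  i  4  3  3  3
  r  5  4  4  4
The bottom-right entry gives D[5][3] = 4, so no sequence of fewer than 4 edits works. Backtracking through the table gives one optimal edit sequence (4 edits):
  jhvir → hvir (del j @1)
  hvir → hir (del v @2)
  hir → hur (sub i→u @2)
  hur → huy (sub r→y @3)
Edit distance = 4.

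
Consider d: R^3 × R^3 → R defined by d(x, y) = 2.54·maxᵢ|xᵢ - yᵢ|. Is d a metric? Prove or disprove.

Yes. The L∞ (Chebyshev) norm induces a metric on R^3, and multiplying a metric by a positive constant 2.54 > 0 preserves all four axioms: non-negativity (2.54·||x-y|| ≥ 0), identity (2.54·||x-y|| = 0 ⟺ ||x-y|| = 0 ⟺ x = y), symmetry (||x-y|| = ||y-x||), and the triangle inequality (2.54·||x-z|| ≤ 2.54·||x-y|| + 2.54·||y-z||). So d is a metric.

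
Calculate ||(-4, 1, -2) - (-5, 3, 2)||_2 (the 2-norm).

(Σ|x_i - y_i|^2)^(1/2) = (|-4 - (-5)|^2 + |1 - 3|^2 + |-2 - 2|^2)^(1/2)
= (1^2 + 2^2 + 4^2)^(1/2) = (1 + 4 + 16)^(1/2) = (21)^(1/2) ≈ 4.5826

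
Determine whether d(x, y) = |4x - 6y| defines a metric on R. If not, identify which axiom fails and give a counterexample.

No. d fails symmetry: d(3, 2) = |4·3 - 6·2| = |0| = 0, but d(2, 3) = |4·2 - 6·3| = |-10| = 10. Since 0 ≠ 10, d(x,y) ≠ d(y,x) in general.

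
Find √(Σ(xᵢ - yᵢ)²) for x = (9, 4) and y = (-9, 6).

√(Σ(x_i - y_i)²) = √((9 - (-9))² + (4 - 6)²)
= √(18² + (-2)²) = √(324 + 4) = √328 ≈ 18.1108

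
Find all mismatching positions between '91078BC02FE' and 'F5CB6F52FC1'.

Differing positions: 1, 2, 3, 4, 5, 6, 7, 8, 9, 10, 11. Hamming distance = 11.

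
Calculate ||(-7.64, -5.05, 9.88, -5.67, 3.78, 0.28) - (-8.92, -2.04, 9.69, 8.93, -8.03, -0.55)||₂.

√(Σ(x_i - y_i)²) = √((-7.64 - (-8.92))² + (-5.05 - (-2.04))² + (9.88 - 9.69)² + (-5.67 - 8.93)² + (3.78 - (-8.03))² + (0.28 - (-0.55))²)
= √(1.28² + (-3.01)² + 0.19² + (-14.6)² + 11.81² + 0.83²) = √(1.6384 + 9.0601 + 0.0361 + 213.16 + 139.4761 + 0.6889) = √364.0596 ≈ 19.0803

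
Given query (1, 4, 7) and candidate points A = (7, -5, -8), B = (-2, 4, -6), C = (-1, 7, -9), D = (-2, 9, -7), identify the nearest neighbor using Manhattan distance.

Distances: d(A) = 30, d(B) = 16, d(C) = 21, d(D) = 22. Nearest: B = (-2, 4, -6) with distance 16.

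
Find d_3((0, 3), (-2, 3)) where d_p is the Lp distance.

(Σ|x_i - y_i|^3)^(1/3) = (|0 - (-2)|^3 + |3 - 3|^3)^(1/3)
= (2^3 + 0^3)^(1/3) = (8 + 0)^(1/3) = (8)^(1/3) = 2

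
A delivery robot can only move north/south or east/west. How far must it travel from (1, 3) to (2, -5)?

Σ|x_i - y_i| = |1 - 2| + |3 - (-5)| = 1 + 8 = 9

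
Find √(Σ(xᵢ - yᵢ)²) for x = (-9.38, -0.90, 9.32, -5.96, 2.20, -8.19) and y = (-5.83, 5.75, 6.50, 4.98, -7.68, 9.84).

√(Σ(x_i - y_i)²) = √((-9.38 - (-5.83))² + (-0.9 - 5.75)² + (9.32 - 6.5)² + (-5.96 - 4.98)² + (2.2 - (-7.68))² + (-8.19 - 9.84)²)
= √((-3.55)² + (-6.65)² + 2.82² + (-10.94)² + 9.88² + (-18.03)²) = √(12.6025 + 44.2225 + 7.9524 + 119.6836 + 97.6144 + 325.0809) = √607.1563 ≈ 24.6405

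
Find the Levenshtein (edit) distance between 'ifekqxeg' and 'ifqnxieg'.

Let D[i][j] be the edit distance between the first i characters of 'ifekqxeg' and the first j characters of 'ifqnxieg', with D[i][0] = i, D[0][j] = j, and D[i][j] = D[i-1][j-1] if the characters match, else 1 + min(D[i-1][j], D[i][j-1], D[i-1][j-1]). Filling the table (rows: prefixes of 'ifekqxeg', columns: prefixes of 'ifqnxieg'):
     ε  i  f  q  n  x  i  e  g
  ε  0  1  2  3  4  5  6  7  8
  i  1  0  1  2  3  4  5  6  7
  f  2  1  0  1  2  3  4  5  6
  e  3  2  1  1  2  3  4  4  5
  k  4  3  2  2  2  3  4  5  5
  q  5  4  3  2  3  3  4  5  6
  x  6  5  4  3  3  3  4  5  6
  e  7  6  5  4  4  4  4  4  5
  g  8  7  6  5  5  5  5  5  4
The bottom-right entry gives D[8][8] = 4, so no sequence of fewer than 4 edits works. Backtracking through the table gives one optimal edit sequence (4 edits):
  ifekqxeg → ifqkqxeg (sub e→q @3)
  ifqkqxeg → ifqnqxeg (sub k→n @4)
  ifqnqxeg → ifqnxxeg (sub q→x @5)
  ifqnxxeg → ifqnxieg (sub x→i @6)
Edit distance = 4.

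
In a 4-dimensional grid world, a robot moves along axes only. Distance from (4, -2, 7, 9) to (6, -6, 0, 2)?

Σ|x_i - y_i| = |4 - 6| + |-2 - (-6)| + |7 - 0| + |9 - 2| = 2 + 4 + 7 + 7 = 20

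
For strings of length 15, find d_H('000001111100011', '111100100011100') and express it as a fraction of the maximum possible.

Differing positions: 1, 2, 3, 4, 6, 8, 9, 10, 11, 12, 13, 14, 15. Hamming distance = 13. The maximum possible Hamming distance for length-15 strings is 15, so d_H/15 = 13/15 ≈ 0.8667.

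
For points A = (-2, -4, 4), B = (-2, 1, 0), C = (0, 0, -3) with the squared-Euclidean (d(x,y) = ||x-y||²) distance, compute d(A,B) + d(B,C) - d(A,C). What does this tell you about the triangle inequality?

d(A,B) = 0² + 5² + 4² = 41, d(B,C) = 2² + 1² + 3² = 14, d(A,C) = 2² + 4² + 7² = 69.
d(A,B) + d(B,C) - d(A,C) = 41 + 14 - 69 = 55 - 69 = -14. This is < 0, so the triangle inequality FAILS for these points (squared-Euclidean is not a metric).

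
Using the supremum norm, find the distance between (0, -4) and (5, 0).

max(|x_i - y_i|) = max(|0 - 5|, |-4 - 0|) = max(5, 4) = 5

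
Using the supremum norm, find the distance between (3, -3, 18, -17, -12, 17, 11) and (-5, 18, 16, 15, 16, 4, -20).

max(|x_i - y_i|) = max(|3 - (-5)|, |-3 - 18|, |18 - 16|, |-17 - 15|, |-12 - 16|, |17 - 4|, |11 - (-20)|) = max(8, 21, 2, 32, 28, 13, 31) = 32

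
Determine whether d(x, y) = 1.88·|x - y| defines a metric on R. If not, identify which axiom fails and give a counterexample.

Yes. Since |x - y| is a metric on R and 1.88 > 0, the positive scalar multiple 1.88·|x - y| is also a metric: scaling by a positive constant preserves non-negativity, identity (d=0 ⟺ |x-y|=0 ⟺ x=y), symmetry, and the triangle inequality.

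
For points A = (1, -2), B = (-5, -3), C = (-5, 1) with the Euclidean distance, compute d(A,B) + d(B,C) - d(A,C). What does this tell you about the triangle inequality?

d(A,B) = √(6² + 1²) = √37 ≈ 6.0828, d(B,C) = √(0² + 4²) = √16 = 4, d(A,C) = √(6² + 3²) = √45 ≈ 6.7082.
d(A,B) + d(B,C) - d(A,C) = 6.0828 + 4 - 6.7082 = 10.0828 - 6.7082 = 3.3746 (to 4 decimal places). This is ≥ 0, so the triangle inequality holds for these points.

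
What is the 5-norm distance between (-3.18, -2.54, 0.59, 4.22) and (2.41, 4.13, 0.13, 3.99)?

(Σ|x_i - y_i|^5)^(1/5) = (|-3.18 - 2.41|^5 + |-2.54 - 4.13|^5 + |0.59 - 0.13|^5 + |4.22 - 3.99|^5)^(1/5)
= (5.59^5 + 6.67^5 + 0.46^5 + 0.23^5)^(1/5) ≈ (5458.3206 + 13201.679 + 0.0206 + 0.0006)^(1/5) = (18660.0208)^(1/5) ≈ 7.148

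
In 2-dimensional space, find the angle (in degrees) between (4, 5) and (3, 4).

With u = (4, 5), v = (3, 4):
u·v = 4·3 + 5·4 = 12 + 20 = 32.
|u| = √(4² + 5²) = √41, |v| = √(3² + 4²) = √25, so |u||v| = √(41·25) = √1025.
cos θ = (u·v)/(|u||v|) = 32/√1025 ≈ 0.999512
θ = arccos(0.999512) ≈ 1.79°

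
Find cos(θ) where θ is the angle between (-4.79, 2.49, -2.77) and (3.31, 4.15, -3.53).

With u = (-4.79, 2.49, -2.77), v = (3.31, 4.15, -3.53):
u·v = (-4.79)·3.31 + 2.49·4.15 + (-2.77)·(-3.53) = (-15.8549) + 10.3335 + 9.7781 = 4.2567.
|u| = √((-4.79)² + 2.49² + (-2.77)²) = √(22.9441 + 6.2001 + 7.6729) = √36.8171, |v| = √(3.31² + 4.15² + (-3.53)²) = √(10.9561 + 17.2225 + 12.4609) = √40.6395.
cos θ = (u·v)/(|u||v|) = 4.2567/(√36.8171·√40.6395) ≈ 0.11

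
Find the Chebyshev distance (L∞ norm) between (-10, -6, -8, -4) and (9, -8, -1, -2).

max(|x_i - y_i|) = max(|-10 - 9|, |-6 - (-8)|, |-8 - (-1)|, |-4 - (-2)|) = max(19, 2, 7, 2) = 19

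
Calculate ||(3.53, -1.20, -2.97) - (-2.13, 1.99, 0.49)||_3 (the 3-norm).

(Σ|x_i - y_i|^3)^(1/3) = (|3.53 - (-2.13)|^3 + |-1.2 - 1.99|^3 + |-2.97 - 0.49|^3)^(1/3)
= (5.66^3 + 3.19^3 + 3.46^3)^(1/3) ≈ (181.3215 + 32.4618 + 41.4217)^(1/3) = (255.205)^(1/3) ≈ 6.343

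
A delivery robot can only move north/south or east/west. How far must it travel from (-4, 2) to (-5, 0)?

Σ|x_i - y_i| = |-4 - (-5)| + |2 - 0| = 1 + 2 = 3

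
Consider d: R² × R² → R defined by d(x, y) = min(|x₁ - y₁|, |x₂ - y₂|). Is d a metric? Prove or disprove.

No. d fails identity of indiscernibles: take x = (1, 0) and y = (1, 8). Then d(x,y) = min(|1 - 1|, |0 - 8|) = min(0, 8) = 0, yet x ≠ y.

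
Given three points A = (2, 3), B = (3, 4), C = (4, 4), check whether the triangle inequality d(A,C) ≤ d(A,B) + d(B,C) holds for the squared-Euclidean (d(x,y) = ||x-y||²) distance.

d(A,B) = 1² + 1² = 2, d(B,C) = 1² + 0² = 1, d(A,C) = 2² + 1² = 5.
d(A,C) = 5 > 2 + 1 = 3. Triangle inequality is VIOLATED. (Squared-Euclidean is not a metric — this is a counterexample.)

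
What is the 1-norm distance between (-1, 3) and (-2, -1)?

Σ|x_i - y_i| = |-1 - (-2)| + |3 - (-1)| = 1 + 4 = 5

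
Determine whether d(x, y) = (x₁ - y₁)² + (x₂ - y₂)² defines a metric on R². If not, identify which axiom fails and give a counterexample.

No. The squared Euclidean distance fails the triangle inequality. Counterexample: x = (0, 0), y = (1, 5), z = (2, 10). d(x,z) = 2² + 10² = 104, but d(x,y) + d(y,z) = (1² + 5²) + (1² + 5²) = 26 + 26 = 52. Since 104 > 52, the triangle inequality is violated. (Note: √d, the ordinary Euclidean distance, IS a metric.)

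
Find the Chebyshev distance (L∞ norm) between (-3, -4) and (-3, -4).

max(|x_i - y_i|) = max(|-3 - (-3)|, |-4 - (-4)|) = max(0, 0) = 0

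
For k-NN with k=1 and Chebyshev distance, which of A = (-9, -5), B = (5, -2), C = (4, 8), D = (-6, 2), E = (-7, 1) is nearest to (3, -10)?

Distances: d(A) = 12, d(B) = 8, d(C) = 18, d(D) = 12, d(E) = 11. Nearest: B = (5, -2) with distance 8.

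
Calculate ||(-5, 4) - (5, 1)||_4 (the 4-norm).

(Σ|x_i - y_i|^4)^(1/4) = (|-5 - 5|^4 + |4 - 1|^4)^(1/4)
= (10^4 + 3^4)^(1/4) = (10000 + 81)^(1/4) = (10081)^(1/4) ≈ 10.0202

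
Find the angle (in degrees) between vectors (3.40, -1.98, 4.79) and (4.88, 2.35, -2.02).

With u = (3.40, -1.98, 4.79), v = (4.88, 2.35, -2.02):
u·v = 3.4·4.88 + (-1.98)·2.35 + 4.79·(-2.02) = 16.592 + (-4.653) + (-9.6758) = 2.2632.
|u| = √(3.4² + (-1.98)² + 4.79²) = √(11.56 + 3.9204 + 22.9441) = √38.4245, |v| = √(4.88² + 2.35² + (-2.02)²) = √(23.8144 + 5.5225 + 4.0804) = √33.4173.
cos θ = (u·v)/(|u||v|) = 2.2632/(√38.4245·√33.4173) ≈ 0.063159
θ = arccos(0.063159) ≈ 86.38°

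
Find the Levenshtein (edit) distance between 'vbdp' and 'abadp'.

Let D[i][j] be the edit distance between the first i characters of 'vbdp' and the first j characters of 'abadp', with D[i][0] = i, D[0][j] = j, and D[i][j] = D[i-1][j-1] if the characters match, else 1 + min(D[i-1][j], D[i][j-1], D[i-1][j-1]). Filling the table (rows: prefixes of 'vbdp', columns: prefixes of 'abadp'):
     ε  a  b  a  d  p
  ε  0  1  2  3  4  5
  v  1  1  2  3  4  5
  b  2  2  1  2  3  4
  d  3  3  2  2  2  3
  p  4  4  3  3  3  2
The bottom-right entry gives D[4][5] = 2, so no sequence of fewer than 2 edits works. Backtracking through the table gives one optimal edit sequence (2 edits):
  vbdp → abdp (sub v→a @1)
  abdp → abadp (ins a @3)
Edit distance = 2.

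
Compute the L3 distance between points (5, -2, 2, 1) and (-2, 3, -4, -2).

(Σ|x_i - y_i|^3)^(1/3) = (|5 - (-2)|^3 + |-2 - 3|^3 + |2 - (-4)|^3 + |1 - (-2)|^3)^(1/3)
= (7^3 + 5^3 + 6^3 + 3^3)^(1/3) = (343 + 125 + 216 + 27)^(1/3) = (711)^(1/3) ≈ 8.9253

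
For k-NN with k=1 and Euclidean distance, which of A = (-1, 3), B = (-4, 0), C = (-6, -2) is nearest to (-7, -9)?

Distances: d(A) ≈ 13.4164, d(B) ≈ 9.4868, d(C) ≈ 7.0711. Nearest: C = (-6, -2) with distance 7.0711.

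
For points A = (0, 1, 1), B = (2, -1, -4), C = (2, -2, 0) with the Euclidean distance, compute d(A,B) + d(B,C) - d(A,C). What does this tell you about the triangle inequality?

d(A,B) = √(2² + 2² + 5²) = √33 ≈ 5.7446, d(B,C) = √(0² + 1² + 4²) = √17 ≈ 4.1231, d(A,C) = √(2² + 3² + 1²) = √14 ≈ 3.7417.
d(A,B) + d(B,C) - d(A,C) = 5.7446 + 4.1231 - 3.7417 = 9.8677 - 3.7417 = 6.126 (to 4 decimal places). This is ≥ 0, so the triangle inequality holds for these points.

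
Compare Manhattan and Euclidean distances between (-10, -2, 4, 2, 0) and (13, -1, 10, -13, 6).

L1 = |-10 - 13| + |-2 - (-1)| + |4 - 10| + |2 - (-13)| + |0 - 6| = 23 + 1 + 6 + 15 + 6 = 51
L2 = √(23² + 1² + 6² + 15² + 6²) = √827 ≈ 28.7576
L1 ≥ L2 always (equality iff movement is along one axis); L1 > L2 here.
Ratio L1/L2 = 51/√827 ≈ 1.7734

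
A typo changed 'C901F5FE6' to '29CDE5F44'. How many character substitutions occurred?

Differing positions: 1, 3, 4, 5, 8, 9. Hamming distance = 6.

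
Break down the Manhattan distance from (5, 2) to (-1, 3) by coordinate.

Σ|x_i - y_i| = |5 - (-1)| + |2 - 3| = 6 + 1 = 7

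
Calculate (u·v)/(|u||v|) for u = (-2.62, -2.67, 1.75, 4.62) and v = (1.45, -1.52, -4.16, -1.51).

With u = (-2.62, -2.67, 1.75, 4.62), v = (1.45, -1.52, -4.16, -1.51):
u·v = (-2.62)·1.45 + (-2.67)·(-1.52) + 1.75·(-4.16) + 4.62·(-1.51) = (-3.799) + 4.0584 + (-7.28) + (-6.9762) = -13.9968.
|u| = √((-2.62)² + (-2.67)² + 1.75² + 4.62²) = √(6.8644 + 7.1289 + 3.0625 + 21.3444) = √38.4002, |v| = √(1.45² + (-1.52)² + (-4.16)² + (-1.51)²) = √(2.1025 + 2.3104 + 17.3056 + 2.2801) = √23.9986.
cos θ = (u·v)/(|u||v|) = -13.9968/(√38.4002·√23.9986) ≈ -0.4611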